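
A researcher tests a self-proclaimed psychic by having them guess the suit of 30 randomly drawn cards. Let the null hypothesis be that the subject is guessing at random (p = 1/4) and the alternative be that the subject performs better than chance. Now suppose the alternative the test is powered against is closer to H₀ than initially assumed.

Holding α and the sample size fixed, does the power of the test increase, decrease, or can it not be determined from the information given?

It decreases.

A smaller true effect puts the Ha sampling distribution closer to H₀, so more of it falls in the non-rejection region.
Since power = 1 − β and β increases, power decreases.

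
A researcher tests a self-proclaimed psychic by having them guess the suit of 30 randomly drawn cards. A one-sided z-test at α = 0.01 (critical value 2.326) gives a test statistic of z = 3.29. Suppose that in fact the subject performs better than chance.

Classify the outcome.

The conventional null hypothesis is that the subject is guessing at random (p = 1/4).
Since z = 3.29 > z* = 2.326, H₀ is rejected.
H₀ is false (actually the subject performs better than chance).
The decision matches the true state — no error.

No error — this is a correct decision.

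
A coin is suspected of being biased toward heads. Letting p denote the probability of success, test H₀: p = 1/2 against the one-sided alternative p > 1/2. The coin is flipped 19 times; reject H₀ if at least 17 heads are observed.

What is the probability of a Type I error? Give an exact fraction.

Under H₀, K ~ Binomial(19, 1/2), and α = P(K ≥ 17).
That's C(19,17) + C(19,18) + C(19,19) over 2^19, i.e. (171 + 19 + 1)/524288 = 191/524288.

191/524288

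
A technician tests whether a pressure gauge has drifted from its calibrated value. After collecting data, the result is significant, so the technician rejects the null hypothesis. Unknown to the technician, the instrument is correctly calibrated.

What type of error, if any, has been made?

The conventional null hypothesis here is that the instrument is correctly calibrated.
H₀ was rejected, but H₀ is actually true.
Rejecting a true null hypothesis is a Type I error (false positive).

Type I error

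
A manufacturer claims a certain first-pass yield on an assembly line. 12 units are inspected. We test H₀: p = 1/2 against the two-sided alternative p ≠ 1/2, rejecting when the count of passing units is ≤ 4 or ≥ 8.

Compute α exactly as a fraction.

Under H₀, K ~ Binomial(12, 1/2); α is the probability of landing in either tail, P(K ≤ 4) + P(K ≥ 8).
Each tail has probability (1 + 12 + 66 + 220 + 495)/4096; doubling gives α = 1588/4096 = 397/1024.

397/1024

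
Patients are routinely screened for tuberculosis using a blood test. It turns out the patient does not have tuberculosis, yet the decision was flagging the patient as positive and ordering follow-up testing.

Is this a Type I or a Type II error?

Type I error

The null hypothesis here is that the patient does not have tuberculosis.
'Flagging the patient as positive and ordering follow-up testing' corresponds to rejecting H₀.
H₀ was rejected but H₀ is true — a Type I error (false positive).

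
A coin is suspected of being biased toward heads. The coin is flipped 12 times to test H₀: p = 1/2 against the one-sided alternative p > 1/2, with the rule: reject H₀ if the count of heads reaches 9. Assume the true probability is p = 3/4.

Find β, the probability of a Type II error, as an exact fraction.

5892517/16777216

β = P(fail to reject H₀ | Ha true) = P(X ≤ 8 | p = 3/4), X ~ Binomial(12, 3/4).
Equivalently, β = 1 − P(X ≥ 9) = 5892517/16777216.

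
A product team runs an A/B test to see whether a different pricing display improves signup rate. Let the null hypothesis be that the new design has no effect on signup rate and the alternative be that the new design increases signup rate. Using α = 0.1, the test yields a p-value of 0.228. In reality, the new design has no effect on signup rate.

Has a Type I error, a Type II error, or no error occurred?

No error — this is a correct decision.

Since p = 0.228 ≥ α = 0.1, H₀ is not rejected.
H₀ is true (actually the new design has no effect on signup rate).
The decision matches the true state — no error.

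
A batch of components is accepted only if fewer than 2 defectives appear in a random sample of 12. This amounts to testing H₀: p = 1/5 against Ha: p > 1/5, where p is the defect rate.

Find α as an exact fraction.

Under H₀, K ~ Binomial(12, 1/5); the Type I error rate is P(K ≥ 2).
α = 1 − P(K ≤ 1) = 1 − 67108864/244140625 = 177031761/244140625.

177031761/244140625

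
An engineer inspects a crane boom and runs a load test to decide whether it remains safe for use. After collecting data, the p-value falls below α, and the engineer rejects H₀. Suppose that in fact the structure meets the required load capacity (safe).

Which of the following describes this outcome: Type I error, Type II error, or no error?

Type I error

The conventional null hypothesis here is that the structure meets the required load capacity (safe).
H₀ was rejected, but H₀ is actually true.
Rejecting a true null hypothesis is a Type I error (false positive).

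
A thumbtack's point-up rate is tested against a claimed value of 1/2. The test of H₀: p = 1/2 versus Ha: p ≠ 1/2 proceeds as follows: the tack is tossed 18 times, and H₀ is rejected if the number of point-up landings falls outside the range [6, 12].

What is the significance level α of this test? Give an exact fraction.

1577/16384

Under H₀, S ~ Binomial(18, 1/2); α is the probability of landing in either tail, P(S ≤ 5) + P(S ≥ 13).
By symmetry, α = 2·P(S ≤ 5) = 2·(1 + 18 + 153 + 816 + 3060 + 8568)/262144 = 25232/262144 = 1577/16384.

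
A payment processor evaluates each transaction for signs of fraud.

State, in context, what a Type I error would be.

With the conventional null hypothesis that the transaction is legitimate:
A Type I error is rejecting H₀ when H₀ is true.
Here that means blocking the transaction and freezing the card when actually the transaction is legitimate.

A Type I error would mean concluding that the transaction is fraudulent when in fact the transaction is legitimate.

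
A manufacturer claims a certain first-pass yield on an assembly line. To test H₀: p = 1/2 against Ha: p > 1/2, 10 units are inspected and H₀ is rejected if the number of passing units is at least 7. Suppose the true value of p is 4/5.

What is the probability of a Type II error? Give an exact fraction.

1180409/9765625

A Type II error is failing to reject when Ha holds: with p = 4/5, β = P(K ≤ 6).
Adding the binomial probabilities P(K=0)+…+P(K=6) at p = 4/5 gives 1180409/9765625.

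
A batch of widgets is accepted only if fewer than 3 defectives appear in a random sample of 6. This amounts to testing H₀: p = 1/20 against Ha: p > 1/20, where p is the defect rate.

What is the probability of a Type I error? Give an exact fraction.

14271/6400000

α = P(reject H₀ | H₀ true) = P(K ≥ 3 | p = 1/20), K ~ Binomial(6, 1/20).
Computing the lower-tail complement: 1 − 6385729/6400000 = 14271/6400000.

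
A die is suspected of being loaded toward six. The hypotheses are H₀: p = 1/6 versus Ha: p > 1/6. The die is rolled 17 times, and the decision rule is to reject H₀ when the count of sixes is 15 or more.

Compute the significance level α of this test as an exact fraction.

581/2821109907456

Under H₀, K ~ Binomial(17, 1/6), and α = P(K ≥ 15).
Adding the binomial terms for j = 15 through 17 with p = 1/6 yields 581/2821109907456.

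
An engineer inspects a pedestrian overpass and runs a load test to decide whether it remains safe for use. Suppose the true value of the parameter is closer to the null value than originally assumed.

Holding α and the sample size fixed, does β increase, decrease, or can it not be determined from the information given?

It increases.

When the true parameter is near the null value, the test has a harder time distinguishing Ha from H₀.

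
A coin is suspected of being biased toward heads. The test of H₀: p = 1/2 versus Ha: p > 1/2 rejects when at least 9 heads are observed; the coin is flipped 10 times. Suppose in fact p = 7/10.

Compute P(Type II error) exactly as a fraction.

8506916541/10000000000

Under the alternative p = 7/10, Y ~ Binomial(10, 7/10); β is the probability the test does not reject, P(Y < 9).
Adding the binomial probabilities P(Y=0)+…+P(Y=8) at p = 7/10 gives 8506916541/10000000000.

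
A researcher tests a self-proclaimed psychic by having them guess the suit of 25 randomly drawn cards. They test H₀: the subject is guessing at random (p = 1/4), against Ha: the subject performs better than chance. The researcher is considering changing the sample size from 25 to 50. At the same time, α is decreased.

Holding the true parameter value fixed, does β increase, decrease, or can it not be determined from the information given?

The first change alone would make β decrease; the second alone would make β increase. Which effect dominates depends on the magnitudes, which are not given.

Cannot be determined from the information given.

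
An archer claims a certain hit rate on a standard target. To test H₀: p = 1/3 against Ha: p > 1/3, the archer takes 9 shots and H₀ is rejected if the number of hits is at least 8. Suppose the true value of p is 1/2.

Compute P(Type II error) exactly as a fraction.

251/256

Under the alternative p = 1/2, K ~ Binomial(9, 1/2); β is the probability the test does not reject, P(K < 8).
Adding the binomial probabilities P(K=0)+…+P(K=7) at p = 1/2 gives 251/256.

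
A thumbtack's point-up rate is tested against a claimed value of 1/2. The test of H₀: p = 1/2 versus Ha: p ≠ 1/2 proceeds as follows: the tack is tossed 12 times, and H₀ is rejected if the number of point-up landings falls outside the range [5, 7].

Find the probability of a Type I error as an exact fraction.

397/1024

Under H₀, X ~ Binomial(12, 1/2); α is the probability of landing in either tail, P(X ≤ 4) + P(X ≥ 8).
Each tail has probability (1 + 12 + 66 + 220 + 495)/4096; doubling gives α = 1588/4096 = 397/1024.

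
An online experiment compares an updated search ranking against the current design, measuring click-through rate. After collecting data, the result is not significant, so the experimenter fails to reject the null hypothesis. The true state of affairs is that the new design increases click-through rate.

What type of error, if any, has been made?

Type II error

The conventional null hypothesis here is that the new design has no effect on click-through rate.
H₀ was not rejected, but H₀ is actually false.
Failing to reject a false null hypothesis is a Type II error (false negative).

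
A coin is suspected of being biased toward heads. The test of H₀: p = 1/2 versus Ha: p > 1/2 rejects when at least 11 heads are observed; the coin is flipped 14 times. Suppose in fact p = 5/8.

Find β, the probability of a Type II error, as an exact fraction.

A Type II error is failing to reject when Ha holds: with p = 5/8, β = P(S ≤ 10).
Summing C(14,j)·(5/8)^j·(3/8)^{14-j} for j = 0..10 gives 1830419739927/2199023255552.

1830419739927/2199023255552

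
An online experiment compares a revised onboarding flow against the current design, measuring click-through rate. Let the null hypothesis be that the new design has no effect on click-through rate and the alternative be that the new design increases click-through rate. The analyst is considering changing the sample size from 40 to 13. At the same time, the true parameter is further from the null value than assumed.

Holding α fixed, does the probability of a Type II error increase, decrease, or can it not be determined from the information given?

Cannot be determined from the information given.

The first change alone would make β increase; the second alone would make β decrease. Which effect dominates depends on the magnitudes, which are not given.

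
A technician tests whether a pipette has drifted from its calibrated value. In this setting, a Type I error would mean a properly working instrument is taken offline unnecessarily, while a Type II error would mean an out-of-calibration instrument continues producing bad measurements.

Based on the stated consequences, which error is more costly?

Type II error

The Type II consequence (an out-of-calibration instrument continues producing bad measurements) is more severe than the Type I consequence (a properly working instrument is taken offline unnecessarily).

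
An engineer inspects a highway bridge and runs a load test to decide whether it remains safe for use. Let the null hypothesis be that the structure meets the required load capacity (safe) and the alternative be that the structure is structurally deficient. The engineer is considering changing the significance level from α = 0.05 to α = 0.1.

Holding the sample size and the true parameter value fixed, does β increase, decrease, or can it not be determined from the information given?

It decreases.

A larger α widens the rejection region, so when the alternative is true more outcomes lead to rejection — failing to reject becomes less likely.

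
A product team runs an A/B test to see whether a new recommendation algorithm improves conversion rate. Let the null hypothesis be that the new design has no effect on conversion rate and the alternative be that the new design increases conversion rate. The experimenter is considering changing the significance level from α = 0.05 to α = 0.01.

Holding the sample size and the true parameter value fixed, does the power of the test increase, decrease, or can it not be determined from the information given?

Lowering α raises the bar for rejection; under Ha, the test now fails to reject on outcomes it previously would have rejected.
Since power = 1 − β and β increases, power decreases.

It decreases.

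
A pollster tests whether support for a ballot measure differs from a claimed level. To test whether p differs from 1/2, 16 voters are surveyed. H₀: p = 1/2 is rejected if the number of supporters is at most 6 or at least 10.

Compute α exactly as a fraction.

The significance level is the null-hypothesis probability of the rejection region {≤6} ∪ {≥10}.
By symmetry, α = 2·P(S ≤ 6) = 2·(1 + 16 + 120 + 560 + 1820 + 4368 + 8008)/65536 = 29786/65536 = 14893/32768.

14893/32768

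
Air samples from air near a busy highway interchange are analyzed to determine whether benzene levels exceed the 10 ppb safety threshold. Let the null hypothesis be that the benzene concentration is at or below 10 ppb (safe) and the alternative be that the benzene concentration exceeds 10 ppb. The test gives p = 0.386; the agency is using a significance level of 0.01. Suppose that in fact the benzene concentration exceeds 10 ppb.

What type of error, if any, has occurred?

Since p = 0.386 ≥ α = 0.01, H₀ is not rejected.
H₀ is false (actually the benzene concentration exceeds 10 ppb).
Failing to reject a false H₀ is a Type II error.

Type II error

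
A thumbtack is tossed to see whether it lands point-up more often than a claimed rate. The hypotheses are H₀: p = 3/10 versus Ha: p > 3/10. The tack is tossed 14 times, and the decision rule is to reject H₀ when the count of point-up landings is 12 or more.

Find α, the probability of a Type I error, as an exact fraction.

1265361021/50000000000000

Under H₀, Y ~ Binomial(14, 3/10), and α = P(Y ≥ 12).
P(Y ≥ 12) = Σ_{j=12}^{14} C(14,j)·(3/10)^j·(7/10)^{14-j} = 1265361021/50000000000000.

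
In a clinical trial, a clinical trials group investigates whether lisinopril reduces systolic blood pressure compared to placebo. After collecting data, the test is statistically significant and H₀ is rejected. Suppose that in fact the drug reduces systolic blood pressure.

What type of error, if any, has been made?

The conventional null hypothesis here is that the drug has no effect on systolic blood pressure.
The test rejected a false H₀ — the decision matches the true state.

Neither — the decision is correct.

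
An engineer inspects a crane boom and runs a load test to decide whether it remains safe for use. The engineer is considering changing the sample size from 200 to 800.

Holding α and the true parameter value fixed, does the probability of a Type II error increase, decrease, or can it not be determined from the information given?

A larger sample reduces the standard error, pulling the sampling distribution under Ha further from the non-rejection region.

It decreases.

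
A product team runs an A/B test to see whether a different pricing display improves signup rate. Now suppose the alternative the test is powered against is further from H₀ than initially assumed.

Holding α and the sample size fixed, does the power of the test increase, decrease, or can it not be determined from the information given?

A bigger departure from H₀ is easier for the test to detect, so it fails to reject less often.
Since power = 1 − β and β decreases, power increases.

It increases.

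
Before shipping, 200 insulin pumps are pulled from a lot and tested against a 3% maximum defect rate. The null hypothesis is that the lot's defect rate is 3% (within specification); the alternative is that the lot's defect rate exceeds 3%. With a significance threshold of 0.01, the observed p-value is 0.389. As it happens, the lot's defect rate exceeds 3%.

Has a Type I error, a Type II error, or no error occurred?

Type II error

Since p = 0.389 ≥ α = 0.01, H₀ is not rejected.
H₀ is false (actually the lot's defect rate exceeds 3%).
Failing to reject a false H₀ is a Type II error.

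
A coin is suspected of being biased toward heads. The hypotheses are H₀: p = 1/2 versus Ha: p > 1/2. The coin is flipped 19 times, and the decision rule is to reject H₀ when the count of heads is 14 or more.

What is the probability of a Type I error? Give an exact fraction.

The Type I error probability is α = P(K ≥ 14) computed under H₀, where K ~ Binomial(19, 1/2).
Summing the upper tail: (11628 + 3876 + 969 + 171 + 19 + 1) / 2^19 = 16664/524288 = 2083/65536.

2083/65536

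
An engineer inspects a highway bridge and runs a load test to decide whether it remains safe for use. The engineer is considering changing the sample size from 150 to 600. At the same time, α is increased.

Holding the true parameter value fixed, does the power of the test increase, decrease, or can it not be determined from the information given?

A larger sample reduces the standard error, pulling the sampling distribution under Ha further from the non-rejection region. A larger α widens the rejection region, so when the alternative is true more outcomes lead to rejection — failing to reject becomes less likely. Both changes push β in the same direction.
Since power = 1 − β and β decreases, power increases.

It increases.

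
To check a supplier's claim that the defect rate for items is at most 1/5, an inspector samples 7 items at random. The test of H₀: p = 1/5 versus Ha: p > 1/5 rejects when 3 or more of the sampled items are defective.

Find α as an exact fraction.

Under H₀, Y ~ Binomial(7, 1/5); the Type I error rate is P(Y ≥ 3).
Computing the lower-tail complement: 1 − 13312/15625 = 2313/15625.

2313/15625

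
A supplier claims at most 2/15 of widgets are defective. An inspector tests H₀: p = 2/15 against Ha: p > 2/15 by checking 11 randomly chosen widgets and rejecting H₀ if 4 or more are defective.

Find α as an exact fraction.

27663615392/576650390625

Under H₀, X ~ Binomial(11, 2/15); the Type I error rate is P(X ≥ 4).
α = 1 − P(X ≤ 3) = 1 − 548986775233/576650390625 = 27663615392/576650390625.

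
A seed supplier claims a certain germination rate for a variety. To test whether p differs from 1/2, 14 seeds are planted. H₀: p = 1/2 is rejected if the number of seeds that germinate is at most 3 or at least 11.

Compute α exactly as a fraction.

235/4096

The significance level is the null-hypothesis probability of the rejection region {≤3} ∪ {≥11}.
Each tail has probability (1 + 14 + 91 + 364)/16384; doubling gives α = 940/16384 = 235/4096.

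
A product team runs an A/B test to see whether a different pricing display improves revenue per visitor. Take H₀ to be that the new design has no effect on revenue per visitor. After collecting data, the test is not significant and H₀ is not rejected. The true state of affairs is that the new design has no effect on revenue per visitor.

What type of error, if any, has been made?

The test retained a true H₀ — the decision matches the true state.

No error (correct decision).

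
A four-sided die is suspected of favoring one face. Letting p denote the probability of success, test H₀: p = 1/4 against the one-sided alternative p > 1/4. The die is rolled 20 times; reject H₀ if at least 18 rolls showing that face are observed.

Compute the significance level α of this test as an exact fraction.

1771/1099511627776

Under H₀, K ~ Binomial(20, 1/4), and α = P(K ≥ 18).
Summing C(20,j)(1/4)^j(3/4)^{20−j} for j = 18,…,20 gives 1771/1099511627776.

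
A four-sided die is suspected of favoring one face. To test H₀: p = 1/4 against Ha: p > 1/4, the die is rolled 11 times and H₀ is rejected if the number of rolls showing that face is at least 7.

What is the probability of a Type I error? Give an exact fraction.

The Type I error probability is α = P(Y ≥ 7) computed under H₀, where Y ~ Binomial(11, 1/4).
P(Y ≥ 7) = Σ_{j=7}^{11} C(11,j)·(1/4)^j·(3/4)^{11-j} = 15857/2097152.

15857/2097152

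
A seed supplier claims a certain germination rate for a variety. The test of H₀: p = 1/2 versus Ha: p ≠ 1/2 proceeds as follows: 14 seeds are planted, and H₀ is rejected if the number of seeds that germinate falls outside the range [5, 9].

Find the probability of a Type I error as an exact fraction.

The significance level is the null-hypothesis probability of the rejection region {≤4} ∪ {≥10}.
By symmetry, α = 2·P(X ≤ 4) = 2·(1 + 14 + 91 + 364 + 1001)/16384 = 2942/16384 = 1471/8192.

1471/8192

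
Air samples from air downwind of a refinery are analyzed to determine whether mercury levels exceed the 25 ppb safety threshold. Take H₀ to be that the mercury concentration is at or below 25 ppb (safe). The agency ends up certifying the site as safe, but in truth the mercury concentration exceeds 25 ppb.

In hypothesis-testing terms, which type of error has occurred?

'Certifying the site as safe' corresponds to failing to reject H₀.
H₀ was not rejected but H₀ is false — a Type II error (false negative).

Type II error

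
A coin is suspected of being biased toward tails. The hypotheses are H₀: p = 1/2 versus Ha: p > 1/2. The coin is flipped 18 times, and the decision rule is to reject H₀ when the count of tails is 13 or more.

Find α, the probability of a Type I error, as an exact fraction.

Under H₀, S ~ Binomial(18, 1/2), and α = P(S ≥ 13).
P(S ≥ 13) = [C(18,13) + C(18,14) + C(18,15) + C(18,16) + C(18,17) + C(18,18)] / 2^18 = (8568 + 3060 + 816 + 153 + 18 + 1) / 262144 = 12616/262144 = 1577/32768.

1577/32768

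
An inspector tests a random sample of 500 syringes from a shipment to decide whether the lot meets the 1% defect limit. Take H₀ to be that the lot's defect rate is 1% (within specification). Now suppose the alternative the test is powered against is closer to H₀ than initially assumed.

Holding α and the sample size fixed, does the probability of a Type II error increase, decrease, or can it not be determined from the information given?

A smaller true effect puts the Ha sampling distribution closer to H₀, so more of it falls in the non-rejection region.

It increases.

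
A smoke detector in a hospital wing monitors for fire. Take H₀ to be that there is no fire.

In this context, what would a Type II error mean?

A Type II error would mean concluding that there is no fire (or at least failing to establish that there is a fire) when in fact there is a fire.

A Type II error is failing to reject H₀ when H₀ is false.
Here that means remaining silent when actually there is a fire.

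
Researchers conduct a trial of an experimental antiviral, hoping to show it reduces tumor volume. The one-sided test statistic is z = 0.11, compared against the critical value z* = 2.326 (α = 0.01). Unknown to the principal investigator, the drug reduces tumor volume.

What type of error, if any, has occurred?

Type II error

The conventional null hypothesis is that the drug has no effect on tumor volume.
Since z = 0.11 ≤ z* = 2.326, H₀ is not rejected.
H₀ is false (actually the drug reduces tumor volume).
Failing to reject a false H₀ is a Type II error.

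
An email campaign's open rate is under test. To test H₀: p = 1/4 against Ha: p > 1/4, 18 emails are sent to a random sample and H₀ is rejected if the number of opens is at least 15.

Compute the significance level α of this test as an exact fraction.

Under H₀, X ~ Binomial(18, 1/4), and α = P(X ≥ 15).
Adding the binomial terms for j = 15 through 18 with p = 1/4 yields 2933/8589934592.

2933/8589934592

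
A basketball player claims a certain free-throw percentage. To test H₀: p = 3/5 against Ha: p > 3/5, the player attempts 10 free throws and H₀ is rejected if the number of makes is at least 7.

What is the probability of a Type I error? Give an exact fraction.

3733209/9765625

α = P(reject H₀ | H₀ true) = P(K ≥ 7 | p = 3/5), with K ~ Binomial(10, 3/5).
Summing C(10,j)(3/5)^j(2/5)^{10−j} for j = 7,…,10 gives 3733209/9765625.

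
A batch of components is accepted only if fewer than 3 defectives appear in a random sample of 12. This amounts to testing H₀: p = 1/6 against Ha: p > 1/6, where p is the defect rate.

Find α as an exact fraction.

702172961/2176782336

The significance level is the probability, assuming p = 1/6, of seeing 3 or more defectives in 12 draws.
α = 1 − P(K ≤ 2) = 1 − 1474609375/2176782336 = 702172961/2176782336.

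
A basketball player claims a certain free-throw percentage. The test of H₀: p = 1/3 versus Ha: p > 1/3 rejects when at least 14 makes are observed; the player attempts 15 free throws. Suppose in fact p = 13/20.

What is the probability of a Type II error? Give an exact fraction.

16151694793243741949/16384000000000000000

Under the alternative p = 13/20, X ~ Binomial(15, 13/20); β is the probability the test does not reject, P(X < 14).
Summing C(15,j)·(13/20)^j·(7/20)^{15-j} for j = 0..13 gives 16151694793243741949/16384000000000000000.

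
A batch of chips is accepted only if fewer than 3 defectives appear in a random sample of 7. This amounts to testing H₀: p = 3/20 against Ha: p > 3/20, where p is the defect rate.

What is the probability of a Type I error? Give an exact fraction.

The significance level is the probability, assuming p = 3/20, of seeing 3 or more defectives in 7 draws.
Via the complement, α = 1 − Σ_{j=0}^{2} C(7,j)(3/20)^j(17/20)^{7-j} = 18883881/256000000.

18883881/256000000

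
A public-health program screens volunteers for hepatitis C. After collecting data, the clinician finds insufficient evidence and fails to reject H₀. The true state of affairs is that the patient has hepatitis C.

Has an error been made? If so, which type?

Type II error

The conventional null hypothesis here is that the patient does not have hepatitis C.
H₀ was not rejected, but H₀ is actually false.
Failing to reject a false null hypothesis is a Type II error (false negative).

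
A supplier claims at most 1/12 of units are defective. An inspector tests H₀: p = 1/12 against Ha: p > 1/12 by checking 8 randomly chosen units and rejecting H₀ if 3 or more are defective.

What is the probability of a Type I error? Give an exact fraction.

3373913/143327232

The significance level is the probability, assuming p = 1/12, of seeing 3 or more defectives in 8 draws.
Via the complement, α = 1 − Σ_{j=0}^{2} C(8,j)(1/12)^j(11/12)^{8-j} = 3373913/143327232.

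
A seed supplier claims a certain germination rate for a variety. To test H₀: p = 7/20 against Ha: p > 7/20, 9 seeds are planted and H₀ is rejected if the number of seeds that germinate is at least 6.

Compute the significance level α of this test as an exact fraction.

α = P(reject H₀ | H₀ true) = P(S ≥ 6 | p = 7/20), with S ~ Binomial(9, 7/20).
P(S ≥ 6) = Σ_{j=6}^{9} C(9,j)·(7/20)^j·(13/20)^{9-j} = 6859289647/128000000000.

6859289647/128000000000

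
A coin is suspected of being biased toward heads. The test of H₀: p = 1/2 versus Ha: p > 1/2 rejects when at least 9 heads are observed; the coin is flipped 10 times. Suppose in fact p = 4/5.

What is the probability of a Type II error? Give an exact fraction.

6095609/9765625

Under the alternative p = 4/5, X ~ Binomial(10, 4/5); β is the probability the test does not reject, P(X < 9).
Adding the binomial probabilities P(X=0)+…+P(X=8) at p = 4/5 gives 6095609/9765625.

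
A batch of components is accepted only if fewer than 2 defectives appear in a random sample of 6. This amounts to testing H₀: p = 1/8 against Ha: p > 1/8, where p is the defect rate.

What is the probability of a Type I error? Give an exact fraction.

Under H₀, X ~ Binomial(6, 1/8); the Type I error rate is P(X ≥ 2).
Computing the lower-tail complement: 1 − 218491/262144 = 43653/262144.

43653/262144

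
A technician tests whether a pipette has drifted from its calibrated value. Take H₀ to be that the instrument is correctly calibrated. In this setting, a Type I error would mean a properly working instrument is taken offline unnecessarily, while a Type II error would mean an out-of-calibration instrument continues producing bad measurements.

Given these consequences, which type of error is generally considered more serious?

Type II error

The Type II consequence (an out-of-calibration instrument continues producing bad measurements) is more severe than the Type I consequence (a properly working instrument is taken offline unnecessarily).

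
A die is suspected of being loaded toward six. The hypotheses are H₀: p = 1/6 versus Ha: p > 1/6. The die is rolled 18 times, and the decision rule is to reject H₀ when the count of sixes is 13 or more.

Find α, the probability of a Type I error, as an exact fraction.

3599177/12694994583552

α = P(reject H₀ | H₀ true) = P(X ≥ 13 | p = 1/6), with X ~ Binomial(18, 1/6).
Adding the binomial terms for j = 13 through 18 with p = 1/6 yields 3599177/12694994583552.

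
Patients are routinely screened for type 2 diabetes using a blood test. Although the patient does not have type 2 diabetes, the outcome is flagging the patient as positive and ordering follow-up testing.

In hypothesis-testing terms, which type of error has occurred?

The null hypothesis here is that the patient does not have type 2 diabetes.
'Flagging the patient as positive and ordering follow-up testing' corresponds to rejecting H₀.
H₀ was rejected but H₀ is true — a Type I error (false positive).

Type I error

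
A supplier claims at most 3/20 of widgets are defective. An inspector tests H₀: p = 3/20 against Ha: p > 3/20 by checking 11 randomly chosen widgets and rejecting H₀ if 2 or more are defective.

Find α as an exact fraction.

The significance level is the probability, assuming p = 3/20, of seeing 2 or more defectives in 11 draws.
Computing the lower-tail complement: 1 − 2015993900449/4096000000000 = 2080006099551/4096000000000.

2080006099551/4096000000000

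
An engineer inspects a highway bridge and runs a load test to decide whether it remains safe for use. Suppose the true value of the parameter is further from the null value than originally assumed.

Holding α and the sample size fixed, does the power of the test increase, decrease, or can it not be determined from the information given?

A larger true effect moves the Ha sampling distribution further from the H₀ critical value, making rejection more likely when Ha is true.
Since power = 1 − β and β decreases, power increases.

It increases.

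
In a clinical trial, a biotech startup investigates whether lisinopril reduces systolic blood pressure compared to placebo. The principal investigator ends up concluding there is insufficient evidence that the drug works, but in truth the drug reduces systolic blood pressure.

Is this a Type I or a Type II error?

The null hypothesis here is that the drug has no effect on systolic blood pressure.
'Concluding there is insufficient evidence that the drug works' corresponds to failing to reject H₀.
H₀ was not rejected but H₀ is false — a Type II error (false negative).

Type II error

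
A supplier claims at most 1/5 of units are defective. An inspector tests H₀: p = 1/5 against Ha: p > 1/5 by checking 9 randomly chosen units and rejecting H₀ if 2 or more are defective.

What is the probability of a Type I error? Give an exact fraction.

1101157/1953125

Under H₀, X ~ Binomial(9, 1/5); the Type I error rate is P(X ≥ 2).
Via the complement, α = 1 − Σ_{j=0}^{1} C(9,j)(1/5)^j(4/5)^{9-j} = 1101157/1953125.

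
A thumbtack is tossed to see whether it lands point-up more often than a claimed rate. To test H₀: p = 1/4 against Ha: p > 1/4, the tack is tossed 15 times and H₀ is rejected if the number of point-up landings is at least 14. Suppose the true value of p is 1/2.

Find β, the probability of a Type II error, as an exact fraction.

Under the alternative p = 1/2, S ~ Binomial(15, 1/2); β is the probability the test does not reject, P(S < 14).
Adding the binomial probabilities P(S=0)+…+P(S=13) at p = 1/2 gives 2047/2048.

2047/2048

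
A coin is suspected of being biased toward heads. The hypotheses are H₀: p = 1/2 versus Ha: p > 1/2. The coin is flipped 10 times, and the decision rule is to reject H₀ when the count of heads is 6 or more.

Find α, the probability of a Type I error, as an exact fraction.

193/512

The Type I error probability is α = P(X ≥ 6) computed under H₀, where X ~ Binomial(10, 1/2).
Summing the upper tail: (210 + 120 + 45 + 10 + 1) / 2^10 = 386/1024 = 193/512.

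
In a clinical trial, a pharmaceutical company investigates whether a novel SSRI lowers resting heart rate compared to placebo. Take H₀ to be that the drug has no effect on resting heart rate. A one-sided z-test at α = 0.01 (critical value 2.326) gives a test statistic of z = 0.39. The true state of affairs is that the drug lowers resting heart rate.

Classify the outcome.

Since z = 0.39 ≤ z* = 2.326, H₀ is not rejected.
H₀ is false (actually the drug lowers resting heart rate).
Failing to reject a false H₀ is a Type II error.

Type II error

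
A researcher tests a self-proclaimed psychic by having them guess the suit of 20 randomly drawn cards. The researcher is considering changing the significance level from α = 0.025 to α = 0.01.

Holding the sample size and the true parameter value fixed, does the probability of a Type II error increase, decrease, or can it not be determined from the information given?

Lowering α raises the bar for rejection; under Ha, the test now fails to reject on outcomes it previously would have rejected.

It increases.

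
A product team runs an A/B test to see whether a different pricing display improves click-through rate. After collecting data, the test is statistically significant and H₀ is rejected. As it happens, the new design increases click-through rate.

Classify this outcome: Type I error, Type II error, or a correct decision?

No error (correct decision).

The conventional null hypothesis here is that the new design has no effect on click-through rate.
The test rejected a false H₀ — the decision matches the true state.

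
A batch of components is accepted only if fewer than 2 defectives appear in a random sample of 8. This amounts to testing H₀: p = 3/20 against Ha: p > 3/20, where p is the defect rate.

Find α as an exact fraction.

8776114407/25600000000

α = P(reject H₀ | H₀ true) = P(Y ≥ 2 | p = 3/20), Y ~ Binomial(8, 3/20).
Computing the lower-tail complement: 1 − 16823885593/25600000000 = 8776114407/25600000000.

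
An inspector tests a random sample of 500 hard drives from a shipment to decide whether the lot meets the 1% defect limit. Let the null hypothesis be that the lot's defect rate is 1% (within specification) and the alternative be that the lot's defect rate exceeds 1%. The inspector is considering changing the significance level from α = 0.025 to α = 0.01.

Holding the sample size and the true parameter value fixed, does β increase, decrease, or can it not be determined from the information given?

A smaller α moves the rejection region further into the tail. With the alternative true, more outcomes now fall outside the rejection region, so failing to reject becomes more likely.

It increases.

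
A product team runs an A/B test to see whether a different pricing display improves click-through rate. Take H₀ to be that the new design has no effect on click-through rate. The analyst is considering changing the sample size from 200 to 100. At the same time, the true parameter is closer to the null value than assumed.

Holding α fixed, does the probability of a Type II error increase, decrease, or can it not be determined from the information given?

With less data the test statistic is noisier; under Ha, more outcomes land inside the acceptance region. A smaller departure from H₀ means the test statistic under Ha is distributed closer to where it would be under H₀; rejection becomes less likely. Both changes push β in the same direction.

It increases.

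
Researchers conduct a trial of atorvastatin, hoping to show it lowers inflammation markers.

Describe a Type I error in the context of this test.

A Type I error would mean concluding that the drug lowers inflammation markers when in fact the drug has no effect on inflammation markers.

With the conventional null hypothesis that the drug has no effect on inflammation markers:
A Type I error is rejecting H₀ when H₀ is true.
Here that means concluding that the drug is effective when actually the drug has no effect on inflammation markers.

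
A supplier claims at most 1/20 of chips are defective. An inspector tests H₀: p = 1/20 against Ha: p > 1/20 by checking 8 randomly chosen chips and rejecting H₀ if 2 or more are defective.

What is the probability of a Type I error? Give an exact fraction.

1465463047/25600000000

α = P(reject H₀ | H₀ true) = P(X ≥ 2 | p = 1/20), X ~ Binomial(8, 1/20).
α = 1 − P(X ≤ 1) = 1 − 24134536953/25600000000 = 1465463047/25600000000.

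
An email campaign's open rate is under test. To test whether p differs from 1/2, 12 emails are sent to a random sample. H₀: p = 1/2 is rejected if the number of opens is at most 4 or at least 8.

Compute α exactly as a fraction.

The significance level is the null-hypothesis probability of the rejection region {≤4} ∪ {≥8}.
Each tail has probability (1 + 12 + 66 + 220 + 495)/4096; doubling gives α = 1588/4096 = 397/1024.

397/1024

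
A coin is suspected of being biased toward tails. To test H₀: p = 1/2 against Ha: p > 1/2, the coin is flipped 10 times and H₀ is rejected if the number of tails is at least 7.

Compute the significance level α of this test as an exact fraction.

α = P(reject H₀ | H₀ true) = P(X ≥ 7 | p = 1/2), with X ~ Binomial(10, 1/2).
P(X ≥ 7) = [C(10,7) + C(10,8) + C(10,9) + C(10,10)] / 2^10 = (120 + 45 + 10 + 1) / 1024 = 176/1024 = 11/64.

11/64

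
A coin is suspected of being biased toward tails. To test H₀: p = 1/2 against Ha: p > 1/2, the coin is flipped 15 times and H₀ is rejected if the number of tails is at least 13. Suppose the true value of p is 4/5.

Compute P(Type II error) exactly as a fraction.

18370873741/30517578125

A Type II error is failing to reject when Ha holds: with p = 4/5, β = P(S ≤ 12).
Summing C(15,j)·(4/5)^j·(1/5)^{15-j} for j = 0..12 gives 18370873741/30517578125.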